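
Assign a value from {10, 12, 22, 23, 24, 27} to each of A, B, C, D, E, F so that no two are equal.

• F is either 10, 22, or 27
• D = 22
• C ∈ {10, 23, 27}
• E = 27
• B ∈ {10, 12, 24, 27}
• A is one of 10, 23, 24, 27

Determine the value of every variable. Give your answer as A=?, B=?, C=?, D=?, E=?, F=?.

D has just one choice, so D = 22. Eliminate 22 elsewhere: F.
E must be 27 (only option left). Eliminate 27 elsewhere: A, B, C, F.
F has just one choice, so F = 10. Eliminate 10 elsewhere: A, B, C.
C's domain is down to {23}, so C = 23. Strike 23 from A.
That leaves A = 24. Eliminate 24 elsewhere: B.
B has just one choice, so B = 12.

A=24, B=12, C=23, D=22, E=27, F=10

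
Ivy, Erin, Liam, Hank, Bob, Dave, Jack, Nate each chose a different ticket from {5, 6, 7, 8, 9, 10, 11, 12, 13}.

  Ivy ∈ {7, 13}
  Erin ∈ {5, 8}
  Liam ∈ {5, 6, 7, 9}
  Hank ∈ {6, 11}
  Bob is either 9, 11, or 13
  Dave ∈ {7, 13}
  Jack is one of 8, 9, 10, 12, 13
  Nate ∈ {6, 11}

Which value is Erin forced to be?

8

The 2 variables Ivy and Dave are confined to {7, 13}, which locks those values in; drop them from Liam, Bob, Jack.
The 2 variables Hank and Nate are confined to {6, 11}, which locks those values in; drop them from Liam, Bob.
Bob's domain is down to {9}, so Bob = 9. Strike 9 from Liam, Jack.
Liam's domain is down to {5}, so Liam = 5. Remove 5 from Erin.
So Erin = 8.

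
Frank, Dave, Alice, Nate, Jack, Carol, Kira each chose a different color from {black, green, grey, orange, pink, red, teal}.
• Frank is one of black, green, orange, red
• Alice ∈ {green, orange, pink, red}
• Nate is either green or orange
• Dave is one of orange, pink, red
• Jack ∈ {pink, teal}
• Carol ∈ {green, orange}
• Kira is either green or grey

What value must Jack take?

The 7 variables together cover exactly {black, green, grey, orange, pink, red, teal} — 7 values for 7 variables — and black appears only in Frank's list, so Frank = black.
The 6 still-open variables together cover exactly {green, grey, orange, pink, red, teal} — 6 values for 6 variables — and grey appears only in Kira's list, so Kira = grey.
The 5 still-open variables together cover exactly {green, orange, pink, red, teal} — 5 values for 5 variables — and teal appears only in Jack's list, so Jack = teal.

teal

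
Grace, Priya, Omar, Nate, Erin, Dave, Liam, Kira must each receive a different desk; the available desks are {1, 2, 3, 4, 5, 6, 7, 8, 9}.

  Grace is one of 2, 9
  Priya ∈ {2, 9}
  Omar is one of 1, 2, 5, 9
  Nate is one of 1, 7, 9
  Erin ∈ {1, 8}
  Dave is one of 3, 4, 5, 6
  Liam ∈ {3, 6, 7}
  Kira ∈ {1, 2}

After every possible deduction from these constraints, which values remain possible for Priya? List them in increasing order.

Grace and Priya between them cover only {2, 9} — a naked pair. Remove those values from Omar, Nate, Kira.
Kira has just one choice, so Kira = 1. So Omar, Nate, Erin can't be 1.
That leaves Omar = 5. Eliminate 5 elsewhere: Dave.
Nate's domain is down to {7}, so Nate = 7. Strike 7 from Liam.
Erin has just one choice, so Erin = 8.
No further eliminations apply; Priya can still be any of 2, 9.

2, 9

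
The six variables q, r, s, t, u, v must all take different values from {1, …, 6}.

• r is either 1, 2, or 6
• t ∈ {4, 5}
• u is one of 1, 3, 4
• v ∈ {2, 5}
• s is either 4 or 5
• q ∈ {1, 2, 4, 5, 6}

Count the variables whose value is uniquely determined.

2

The 6 variables draw from only 6 values {1, 2, 3, 4, 5, 6}, so each is used; only u can be 3, hence u = 3.
s and t between them cover only {4, 5} — a naked pair. Remove those values from q, v.
v's domain is down to {2}, so v = 2. Remove 2 from q, r.
Determined: u=3, v=2. The other variables each still have more than one consistent value. That makes 2.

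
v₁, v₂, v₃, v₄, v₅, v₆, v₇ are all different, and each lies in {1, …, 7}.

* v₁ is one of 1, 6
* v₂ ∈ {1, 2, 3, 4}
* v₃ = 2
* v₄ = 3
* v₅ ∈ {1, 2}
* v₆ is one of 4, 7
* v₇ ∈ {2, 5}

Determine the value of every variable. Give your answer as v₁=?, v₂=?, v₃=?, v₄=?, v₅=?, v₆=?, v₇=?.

v₃'s domain is down to {2}, so v₃ = 2. Remove 2 from v₂, v₅, v₇.
v₄ has just one choice, so v₄ = 3. Remove 3 from v₂.
v₅ has just one choice, so v₅ = 1. Strike 1 from v₁, v₂.
v₇ must be 5 (only option left).
That leaves v₁ = 6.
That leaves v₂ = 4. So v₆ can't be 4.
That leaves v₆ = 7.

v₁=6, v₂=4, v₃=2, v₄=3, v₅=1, v₆=7, v₇=5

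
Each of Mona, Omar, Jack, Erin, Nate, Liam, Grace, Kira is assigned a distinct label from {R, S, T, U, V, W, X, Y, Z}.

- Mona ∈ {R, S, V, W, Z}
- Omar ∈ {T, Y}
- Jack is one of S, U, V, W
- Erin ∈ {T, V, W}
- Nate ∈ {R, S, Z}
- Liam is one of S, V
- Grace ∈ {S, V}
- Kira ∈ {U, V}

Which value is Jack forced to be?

Among the 8 variables, Y fits only Omar (and all 8 values in {R, S, T, U, V, W, Y, Z} must be used), so Omar = Y.
The 7 still-open variables together cover exactly {R, S, T, U, V, W, Z} — 7 values for 7 variables — and T appears only in Erin's list, so Erin = T.
Liam and Grace between them cover only {S, V} — a naked pair. Remove those values from Mona, Jack, Nate, Kira.
Kira's domain is down to {U}, so Kira = U. Eliminate U elsewhere: Jack.
So Jack = W.

W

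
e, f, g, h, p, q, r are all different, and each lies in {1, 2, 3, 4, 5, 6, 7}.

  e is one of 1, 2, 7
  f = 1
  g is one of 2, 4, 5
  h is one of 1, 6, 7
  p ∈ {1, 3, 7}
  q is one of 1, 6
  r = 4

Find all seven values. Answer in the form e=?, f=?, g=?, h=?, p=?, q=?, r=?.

e=2, f=1, g=5, h=7, p=3, q=6, r=4

f's domain is down to {1}, so f = 1. Eliminate 1 elsewhere: e, h, p, q.
That leaves q = 6. So h can't be 6.
r has just one choice, so r = 4. So g can't be 4.
That leaves h = 7. Strike 7 from e, p.
That leaves p = 3.
e must be 2 (only option left). So g can't be 2.
g has just one choice, so g = 5.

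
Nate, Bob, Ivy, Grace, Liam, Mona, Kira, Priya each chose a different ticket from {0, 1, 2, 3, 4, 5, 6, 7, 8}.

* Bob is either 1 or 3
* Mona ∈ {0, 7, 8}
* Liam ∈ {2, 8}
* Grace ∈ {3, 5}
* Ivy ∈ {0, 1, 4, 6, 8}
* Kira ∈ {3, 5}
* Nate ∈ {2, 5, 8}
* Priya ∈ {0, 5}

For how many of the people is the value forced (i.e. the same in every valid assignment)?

Grace and Kira share exactly the 2 values {3, 5}; by pigeonhole those values go to them, so strike 3, 5 from Nate, Bob, Priya.
Bob must be 1 (only option left). So Ivy can't be 1.
Priya has just one choice, so Priya = 0. Remove 0 from Ivy, Mona.
The 2 variables Nate and Liam are confined to {2, 8}, which locks those values in; drop them from Ivy, Mona.
Mona must be 7 (only option left).
Determined: Bob=1, Mona=7, Priya=0. The other people each still have more than one consistent value. That makes 3.

3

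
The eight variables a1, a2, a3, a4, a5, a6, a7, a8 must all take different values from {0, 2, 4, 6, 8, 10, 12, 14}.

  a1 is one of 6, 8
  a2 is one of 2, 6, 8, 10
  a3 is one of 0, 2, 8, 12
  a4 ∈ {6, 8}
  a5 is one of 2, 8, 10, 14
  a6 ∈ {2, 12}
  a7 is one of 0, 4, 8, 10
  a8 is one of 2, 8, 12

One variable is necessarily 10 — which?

The 8 variables together cover exactly {0, 2, 4, 6, 8, 10, 12, 14} — 8 values for 8 variables — and 4 appears only in a7's list, so a7 = 4.
Among the 7 still-open variables, 0 fits only a3 (and all 7 values in {0, 2, 6, 8, 10, 12, 14} must be used), so a3 = 0.
The 6 still-open variables draw from only 6 values {2, 6, 8, 10, 12, 14}, so each is used; only a5 can be 14, hence a5 = 14.
The 5 still-open variables together cover exactly {2, 6, 8, 10, 12} — 5 values for 5 variables — and 10 appears only in a2's list, so a2 = 10.

a2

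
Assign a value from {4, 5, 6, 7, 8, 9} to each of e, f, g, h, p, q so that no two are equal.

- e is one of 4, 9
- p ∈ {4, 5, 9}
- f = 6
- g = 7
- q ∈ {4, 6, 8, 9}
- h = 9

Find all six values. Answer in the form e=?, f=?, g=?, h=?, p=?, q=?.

f has just one choice, so f = 6. So q can't be 6.
g has just one choice, so g = 7.
h's domain is down to {9}, so h = 9. Eliminate 9 elsewhere: e, p, q.
e has just one choice, so e = 4. So p, q can't be 4.
That leaves p = 5.
q must be 8 (only option left).

e=4, f=6, g=7, h=9, p=5, q=8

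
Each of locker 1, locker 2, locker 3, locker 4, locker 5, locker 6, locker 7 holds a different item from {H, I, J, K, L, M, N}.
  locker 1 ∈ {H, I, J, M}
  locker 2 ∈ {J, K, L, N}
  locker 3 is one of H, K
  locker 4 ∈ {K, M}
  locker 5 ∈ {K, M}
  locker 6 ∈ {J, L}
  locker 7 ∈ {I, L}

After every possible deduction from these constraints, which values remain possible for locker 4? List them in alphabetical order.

Among the 7 variables, N fits only locker 2 (and all 7 values in {H, I, J, K, L, M, N} must be used), so locker 2 = N.
locker 4 and locker 5 between them cover only {K, M} — a naked pair. Remove those values from locker 1, locker 3.
locker 3 must be H (only option left). So locker 1 can't be H.
No further eliminations apply; locker 4 can still be any of K, M.

K, M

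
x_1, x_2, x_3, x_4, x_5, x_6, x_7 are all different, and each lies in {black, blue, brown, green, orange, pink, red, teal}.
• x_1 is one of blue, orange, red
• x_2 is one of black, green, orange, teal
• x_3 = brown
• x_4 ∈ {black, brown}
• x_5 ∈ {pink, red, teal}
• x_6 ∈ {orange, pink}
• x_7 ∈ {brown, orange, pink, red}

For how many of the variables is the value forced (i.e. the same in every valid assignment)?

2

x_3's domain is down to {brown}, so x_3 = brown. Eliminate brown elsewhere: x_4, x_7.
x_4 has just one choice, so x_4 = black. Eliminate black elsewhere: x_2.
Determined: x_3=brown, x_4=black. The other variables each still have more than one consistent value. That makes 2.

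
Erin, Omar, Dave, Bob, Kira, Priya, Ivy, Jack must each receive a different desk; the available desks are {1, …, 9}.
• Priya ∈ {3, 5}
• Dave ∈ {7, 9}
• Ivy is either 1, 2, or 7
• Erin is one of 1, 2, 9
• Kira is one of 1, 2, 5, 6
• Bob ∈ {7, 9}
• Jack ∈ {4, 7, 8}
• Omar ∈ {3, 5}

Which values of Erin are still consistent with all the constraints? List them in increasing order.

1, 2

Omar and Priya between them cover only {3, 5} — a naked pair. Remove those values from Kira.
Dave and Bob share exactly the 2 values {7, 9}; by pigeonhole those values go to them, so strike 7, 9 from Erin, Ivy, Jack.
Erin and Ivy share exactly the 2 values {1, 2}; by pigeonhole those values go to them, so strike 1, 2 from Kira.
Kira must be 6 (only option left).
No further eliminations apply; Erin can still be any of 1, 2.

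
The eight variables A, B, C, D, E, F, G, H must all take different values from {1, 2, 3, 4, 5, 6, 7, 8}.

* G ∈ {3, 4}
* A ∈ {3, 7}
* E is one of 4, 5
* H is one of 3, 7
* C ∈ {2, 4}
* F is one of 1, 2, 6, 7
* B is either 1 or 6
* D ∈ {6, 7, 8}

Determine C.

The 8 variables together cover exactly {1, 2, 3, 4, 5, 6, 7, 8} — 8 values for 8 variables — and 5 appears only in E's list, so E = 5.
Among the 7 still-open variables, 8 fits only D (and all 7 values in {1, 2, 3, 4, 6, 7, 8} must be used), so D = 8.
The 2 variables A and H are confined to {3, 7}, which locks those values in; drop them from F, G.
That leaves G = 4. Strike 4 from C.
So C = 2.

2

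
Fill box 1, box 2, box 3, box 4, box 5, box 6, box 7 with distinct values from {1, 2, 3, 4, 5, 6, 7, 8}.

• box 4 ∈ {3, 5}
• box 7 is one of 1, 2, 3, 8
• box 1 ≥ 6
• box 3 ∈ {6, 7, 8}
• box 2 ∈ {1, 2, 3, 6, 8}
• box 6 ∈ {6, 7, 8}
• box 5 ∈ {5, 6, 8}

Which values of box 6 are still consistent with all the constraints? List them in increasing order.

6, 7, 8

The 3 variables box 1, box 3, box 6 are confined to {6, 7, 8}, which locks those values in; drop them from box 2, box 5, box 7.
box 5's domain is down to {5}, so box 5 = 5. Strike 5 from box 4.
box 4 must be 3 (only option left). Strike 3 from box 2, box 7.
No further eliminations apply; box 6 can still be any of 6, 7, 8.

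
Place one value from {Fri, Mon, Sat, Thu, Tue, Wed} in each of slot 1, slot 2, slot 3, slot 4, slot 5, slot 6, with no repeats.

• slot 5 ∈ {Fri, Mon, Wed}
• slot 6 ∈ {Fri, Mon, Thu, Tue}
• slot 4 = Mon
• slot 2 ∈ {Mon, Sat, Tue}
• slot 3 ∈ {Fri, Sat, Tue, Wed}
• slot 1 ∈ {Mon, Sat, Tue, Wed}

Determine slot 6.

slot 4's domain is down to {Mon}, so slot 4 = Mon. Remove Mon from slot 1, slot 2, slot 5, slot 6.
Among the 5 still-open variables, Thu fits only slot 6 (and all 5 values in {Fri, Sat, Thu, Tue, Wed} must be used), so slot 6 = Thu.

Thu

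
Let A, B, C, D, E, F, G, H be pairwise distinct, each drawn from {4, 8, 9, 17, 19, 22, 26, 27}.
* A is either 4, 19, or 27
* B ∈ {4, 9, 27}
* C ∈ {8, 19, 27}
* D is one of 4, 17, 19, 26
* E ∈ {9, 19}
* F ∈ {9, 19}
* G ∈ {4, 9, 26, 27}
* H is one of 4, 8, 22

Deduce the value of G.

The 8 variables draw from only 8 values {4, 8, 9, 17, 19, 22, 26, 27}, so each is used; only D can be 17, hence D = 17.
The 7 still-open variables together cover exactly {4, 8, 9, 19, 22, 26, 27} — 7 values for 7 variables — and 22 appears only in H's list, so H = 22.
Among the 6 still-open variables, 8 fits only C (and all 6 values in {4, 8, 9, 19, 26, 27} must be used), so C = 8.
The 5 still-open variables draw from only 5 values {4, 9, 19, 26, 27}, so each is used; only G can be 26, hence G = 26.

26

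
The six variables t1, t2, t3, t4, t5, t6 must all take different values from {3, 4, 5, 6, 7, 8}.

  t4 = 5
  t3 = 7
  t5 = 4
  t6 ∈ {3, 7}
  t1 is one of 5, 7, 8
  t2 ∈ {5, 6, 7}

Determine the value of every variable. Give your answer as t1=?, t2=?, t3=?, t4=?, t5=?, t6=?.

t1=8, t2=6, t3=7, t4=5, t5=4, t6=3

t3 has just one choice, so t3 = 7. Eliminate 7 elsewhere: t1, t2, t6.
That leaves t4 = 5. Strike 5 from t1, t2.
t5 must be 4 (only option left).
t6's domain is down to {3}, so t6 = 3.
t1 must be 8 (only option left).
t2 must be 6 (only option left).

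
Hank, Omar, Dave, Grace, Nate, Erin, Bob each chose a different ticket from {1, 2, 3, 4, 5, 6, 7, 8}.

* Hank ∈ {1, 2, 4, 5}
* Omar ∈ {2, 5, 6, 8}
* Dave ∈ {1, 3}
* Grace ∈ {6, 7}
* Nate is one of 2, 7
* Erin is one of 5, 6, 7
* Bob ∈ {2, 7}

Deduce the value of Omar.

The 2 variables Nate and Bob are confined to {2, 7}, which locks those values in; drop them from Hank, Omar, Grace, Erin.
Grace must be 6 (only option left). So Omar, Erin can't be 6.
Erin must be 5 (only option left). So Hank, Omar can't be 5.
So Omar = 8.

8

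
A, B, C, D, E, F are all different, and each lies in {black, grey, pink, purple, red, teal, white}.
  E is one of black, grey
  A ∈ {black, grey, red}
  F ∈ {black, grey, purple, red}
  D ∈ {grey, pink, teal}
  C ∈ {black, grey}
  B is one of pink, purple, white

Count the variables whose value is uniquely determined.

2

C and E between them cover only {black, grey} — a naked pair. Remove those values from A, D, F.
A must be red (only option left). Strike red from F.
F has just one choice, so F = purple. Remove purple from B.
Determined: A=red, F=purple. The other variables each still have more than one consistent value. That makes 2.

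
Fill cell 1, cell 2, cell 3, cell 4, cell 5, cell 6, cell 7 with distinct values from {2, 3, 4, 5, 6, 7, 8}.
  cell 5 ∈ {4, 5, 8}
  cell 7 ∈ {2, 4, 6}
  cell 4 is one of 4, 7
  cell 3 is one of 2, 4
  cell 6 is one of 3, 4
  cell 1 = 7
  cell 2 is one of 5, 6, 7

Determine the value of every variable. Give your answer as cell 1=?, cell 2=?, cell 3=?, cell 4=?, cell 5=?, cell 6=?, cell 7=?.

cell 1=7, cell 2=5, cell 3=2, cell 4=4, cell 5=8, cell 6=3, cell 7=6

cell 1 must be 7 (only option left). So cell 2, cell 4 can't be 7.
cell 4's domain is down to {4}, so cell 4 = 4. Remove 4 from cell 3, cell 5, cell 6, cell 7.
cell 6's domain is down to {3}, so cell 6 = 3.
cell 3 must be 2 (only option left). Strike 2 from cell 7.
cell 7 must be 6 (only option left). Strike 6 from cell 2.
cell 2 has just one choice, so cell 2 = 5. Remove 5 from cell 5.
cell 5 has just one choice, so cell 5 = 8.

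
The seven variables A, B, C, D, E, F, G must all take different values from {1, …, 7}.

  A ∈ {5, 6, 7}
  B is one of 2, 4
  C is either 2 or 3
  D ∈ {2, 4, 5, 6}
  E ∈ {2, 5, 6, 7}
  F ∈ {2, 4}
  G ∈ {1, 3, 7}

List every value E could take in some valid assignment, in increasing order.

5, 6, 7

The 7 variables together cover exactly {1, 2, 3, 4, 5, 6, 7} — 7 values for 7 variables — and 1 appears only in G's list, so G = 1.
The 6 still-open variables draw from only 6 values {2, 3, 4, 5, 6, 7}, so each is used; only C can be 3, hence C = 3.
B and F share exactly the 2 values {2, 4}; by pigeonhole those values go to them, so strike 2, 4 from D, E.
No further eliminations apply; E can still be any of 5, 6, 7.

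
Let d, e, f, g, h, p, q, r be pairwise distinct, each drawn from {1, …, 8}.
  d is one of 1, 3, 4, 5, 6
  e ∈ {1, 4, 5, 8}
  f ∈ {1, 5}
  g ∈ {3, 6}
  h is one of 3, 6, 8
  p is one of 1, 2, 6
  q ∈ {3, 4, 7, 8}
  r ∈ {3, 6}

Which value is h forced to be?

The 8 variables draw from only 8 values {1, 2, 3, 4, 5, 6, 7, 8}, so each is used; only p can be 2, hence p = 2.
Among the 7 still-open variables, 7 fits only q (and all 7 values in {1, 3, 4, 5, 6, 7, 8} must be used), so q = 7.
g and r between them cover only {3, 6} — a naked pair. Remove those values from d, h.
So h = 8.

8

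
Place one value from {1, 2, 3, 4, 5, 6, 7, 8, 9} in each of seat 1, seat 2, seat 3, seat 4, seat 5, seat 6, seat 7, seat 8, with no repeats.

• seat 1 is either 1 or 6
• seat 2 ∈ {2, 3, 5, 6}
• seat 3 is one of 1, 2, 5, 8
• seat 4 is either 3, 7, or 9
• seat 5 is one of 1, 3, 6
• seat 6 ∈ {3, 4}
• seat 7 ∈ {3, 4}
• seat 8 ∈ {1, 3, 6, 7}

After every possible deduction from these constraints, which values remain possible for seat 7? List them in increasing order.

3, 4

The 2 variables seat 6 and seat 7 are confined to {3, 4}, which locks those values in; drop them from seat 2, seat 4, seat 5, seat 8.
seat 1 and seat 5 between them cover only {1, 6} — a naked pair. Remove those values from seat 2, seat 3, seat 8.
That leaves seat 8 = 7. Eliminate 7 elsewhere: seat 4.
seat 4 has just one choice, so seat 4 = 9.
No further eliminations apply; seat 7 can still be any of 3, 4.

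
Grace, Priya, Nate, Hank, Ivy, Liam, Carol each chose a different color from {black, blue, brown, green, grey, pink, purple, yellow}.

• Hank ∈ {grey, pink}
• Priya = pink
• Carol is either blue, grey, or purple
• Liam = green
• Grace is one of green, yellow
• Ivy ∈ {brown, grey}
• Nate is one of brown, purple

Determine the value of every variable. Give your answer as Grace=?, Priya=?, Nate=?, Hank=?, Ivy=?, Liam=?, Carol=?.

Priya has just one choice, so Priya = pink. Remove pink from Hank.
Hank has just one choice, so Hank = grey. So Ivy, Carol can't be grey.
That leaves Ivy = brown. So Nate can't be brown.
Liam must be green (only option left). Eliminate green elsewhere: Grace.
Grace's domain is down to {yellow}, so Grace = yellow.
Nate has just one choice, so Nate = purple. So Carol can't be purple.
Carol has just one choice, so Carol = blue.

Grace=yellow, Priya=pink, Nate=purple, Hank=grey, Ivy=brown, Liam=green, Carol=blue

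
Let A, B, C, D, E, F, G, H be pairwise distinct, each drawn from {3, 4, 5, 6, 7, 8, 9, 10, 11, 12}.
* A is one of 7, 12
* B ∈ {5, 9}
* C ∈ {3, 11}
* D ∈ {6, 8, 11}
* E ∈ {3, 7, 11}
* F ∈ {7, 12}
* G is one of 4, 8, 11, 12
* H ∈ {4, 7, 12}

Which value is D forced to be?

6

The 2 variables A and F are confined to {7, 12}, which locks those values in; drop them from E, G, H.
That leaves H = 4. Eliminate 4 elsewhere: G.
C and E between them cover only {3, 11} — a naked pair. Remove those values from D, G.
G must be 8 (only option left). Strike 8 from D.
So D = 6.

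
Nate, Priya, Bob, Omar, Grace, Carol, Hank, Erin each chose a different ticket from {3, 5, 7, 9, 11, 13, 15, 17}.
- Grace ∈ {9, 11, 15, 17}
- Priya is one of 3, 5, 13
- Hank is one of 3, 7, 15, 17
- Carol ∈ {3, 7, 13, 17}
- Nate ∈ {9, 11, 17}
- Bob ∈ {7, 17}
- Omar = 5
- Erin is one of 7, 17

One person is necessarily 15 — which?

Hank

Omar has just one choice, so Omar = 5. So Priya can't be 5.
Bob and Erin share exactly the 2 values {7, 17}; by pigeonhole those values go to them, so strike 7, 17 from Nate, Grace, Carol, Hank.
Priya and Carol share exactly the 2 values {3, 13}; by pigeonhole those values go to them, so strike 3, 13 from Hank.
So 15 goes to Hank.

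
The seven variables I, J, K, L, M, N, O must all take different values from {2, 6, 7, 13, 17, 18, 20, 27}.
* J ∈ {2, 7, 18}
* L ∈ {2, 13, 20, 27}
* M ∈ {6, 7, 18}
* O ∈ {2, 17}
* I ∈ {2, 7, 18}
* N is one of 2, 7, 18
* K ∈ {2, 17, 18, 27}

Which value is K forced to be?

I, J, N between them cover only {2, 7, 18} — a naked triple. Remove those values from K, L, M, O.
M's domain is down to {6}, so M = 6.
O has just one choice, so O = 17. Remove 17 from K.
So K = 27.

27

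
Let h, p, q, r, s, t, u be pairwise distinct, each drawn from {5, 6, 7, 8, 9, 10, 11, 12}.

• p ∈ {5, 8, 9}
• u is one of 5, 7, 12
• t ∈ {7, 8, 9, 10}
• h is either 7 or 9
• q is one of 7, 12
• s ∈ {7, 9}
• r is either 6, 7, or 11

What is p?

h and s share exactly the 2 values {7, 9}; by pigeonhole those values go to them, so strike 7, 9 from p, q, r, t, u.
q's domain is down to {12}, so q = 12. Eliminate 12 elsewhere: u.
u's domain is down to {5}, so u = 5. Strike 5 from p.
So p = 8.

8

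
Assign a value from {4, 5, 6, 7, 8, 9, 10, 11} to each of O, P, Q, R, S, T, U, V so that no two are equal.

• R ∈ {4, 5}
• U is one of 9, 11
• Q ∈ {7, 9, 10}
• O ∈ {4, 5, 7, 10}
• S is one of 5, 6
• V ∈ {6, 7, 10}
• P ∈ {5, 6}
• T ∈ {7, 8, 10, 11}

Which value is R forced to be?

Among the 8 variables, 8 fits only T (and all 8 values in {4, 5, 6, 7, 8, 9, 10, 11} must be used), so T = 8.
The 7 still-open variables draw from only 7 values {4, 5, 6, 7, 9, 10, 11}, so each is used; only U can be 11, hence U = 11.
Among the 6 still-open variables, 9 fits only Q (and all 6 values in {4, 5, 6, 7, 9, 10} must be used), so Q = 9.
P and S share exactly the 2 values {5, 6}; by pigeonhole those values go to them, so strike 5, 6 from O, R, V.
So R = 4.

4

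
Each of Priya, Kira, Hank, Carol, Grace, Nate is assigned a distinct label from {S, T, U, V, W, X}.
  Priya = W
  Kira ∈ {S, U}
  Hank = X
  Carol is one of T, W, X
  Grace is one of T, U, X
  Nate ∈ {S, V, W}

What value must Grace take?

Priya has just one choice, so Priya = W. Remove W from Carol, Nate.
Hank's domain is down to {X}, so Hank = X. Eliminate X elsewhere: Carol, Grace.
That leaves Carol = T. Remove T from Grace.
So Grace = U.

U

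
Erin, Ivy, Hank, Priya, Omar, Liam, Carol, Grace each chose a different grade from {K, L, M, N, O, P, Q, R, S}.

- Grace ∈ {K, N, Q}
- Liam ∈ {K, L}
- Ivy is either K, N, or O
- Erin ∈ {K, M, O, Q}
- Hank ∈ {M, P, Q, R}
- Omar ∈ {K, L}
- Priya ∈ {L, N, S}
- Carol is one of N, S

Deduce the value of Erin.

The 2 variables Omar and Liam are confined to {K, L}, which locks those values in; drop them from Erin, Ivy, Priya, Grace.
The 2 variables Priya and Carol are confined to {N, S}, which locks those values in; drop them from Ivy, Grace.
That leaves Ivy = O. Strike O from Erin.
Grace's domain is down to {Q}, so Grace = Q. Remove Q from Erin, Hank.
So Erin = M.

M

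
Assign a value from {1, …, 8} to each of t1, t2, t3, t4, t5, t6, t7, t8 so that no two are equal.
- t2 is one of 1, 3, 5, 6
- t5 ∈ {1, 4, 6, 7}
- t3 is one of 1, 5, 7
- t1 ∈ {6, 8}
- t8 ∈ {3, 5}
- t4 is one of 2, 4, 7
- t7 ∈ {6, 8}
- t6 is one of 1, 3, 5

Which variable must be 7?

Among the 8 variables, 2 fits only t4 (and all 8 values in {1, 2, 3, 4, 5, 6, 7, 8} must be used), so t4 = 2.
The 7 still-open variables together cover exactly {1, 3, 4, 5, 6, 7, 8} — 7 values for 7 variables — and 4 appears only in t5's list, so t5 = 4.
Among the 6 still-open variables, 7 fits only t3 (and all 6 values in {1, 3, 5, 6, 7, 8} must be used), so t3 = 7.

t3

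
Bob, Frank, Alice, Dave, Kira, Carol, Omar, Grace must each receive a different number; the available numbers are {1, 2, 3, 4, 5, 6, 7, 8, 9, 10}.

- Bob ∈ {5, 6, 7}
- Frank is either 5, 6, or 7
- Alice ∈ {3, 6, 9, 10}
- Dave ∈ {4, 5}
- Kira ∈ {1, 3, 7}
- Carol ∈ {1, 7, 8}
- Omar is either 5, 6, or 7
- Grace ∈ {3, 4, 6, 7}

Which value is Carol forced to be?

Bob, Frank, Omar share exactly the 3 values {5, 6, 7}; by pigeonhole those values go to them, so strike 5, 6, 7 from Alice, Dave, Kira, Carol, Grace.
Dave has just one choice, so Dave = 4. Strike 4 from Grace.
Grace has just one choice, so Grace = 3. So Alice, Kira can't be 3.
Kira must be 1 (only option left). Strike 1 from Carol.
So Carol = 8.

8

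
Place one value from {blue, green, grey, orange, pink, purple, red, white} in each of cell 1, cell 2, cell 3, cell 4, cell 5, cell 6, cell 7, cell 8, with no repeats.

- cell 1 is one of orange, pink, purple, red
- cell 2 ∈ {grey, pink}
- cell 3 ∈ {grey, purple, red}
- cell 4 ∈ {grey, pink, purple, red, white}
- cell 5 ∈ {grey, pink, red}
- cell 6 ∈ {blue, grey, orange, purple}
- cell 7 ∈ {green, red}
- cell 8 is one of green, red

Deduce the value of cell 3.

Among the 8 variables, blue fits only cell 6 (and all 8 values in {blue, green, grey, orange, pink, purple, red, white} must be used), so cell 6 = blue.
The 7 still-open variables draw from only 7 values {green, grey, orange, pink, purple, red, white}, so each is used; only cell 1 can be orange, hence cell 1 = orange.
Among the 6 still-open variables, white fits only cell 4 (and all 6 values in {green, grey, pink, purple, red, white} must be used), so cell 4 = white.
The 5 still-open variables together cover exactly {green, grey, pink, purple, red} — 5 values for 5 variables — and purple appears only in cell 3's list, so cell 3 = purple.

purple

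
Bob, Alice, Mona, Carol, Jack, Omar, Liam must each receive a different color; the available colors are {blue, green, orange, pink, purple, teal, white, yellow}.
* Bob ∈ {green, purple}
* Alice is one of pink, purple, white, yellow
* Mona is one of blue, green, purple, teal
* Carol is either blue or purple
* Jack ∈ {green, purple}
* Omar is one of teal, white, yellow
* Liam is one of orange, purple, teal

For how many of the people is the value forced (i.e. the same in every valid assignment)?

The 2 variables Bob and Jack are confined to {green, purple}, which locks those values in; drop them from Alice, Mona, Carol, Liam.
That leaves Carol = blue. So Mona can't be blue.
Mona has just one choice, so Mona = teal. Eliminate teal elsewhere: Omar, Liam.
Liam's domain is down to {orange}, so Liam = orange.
Determined: Mona=teal, Carol=blue, Liam=orange. The other people each still have more than one consistent value. That makes 3.

3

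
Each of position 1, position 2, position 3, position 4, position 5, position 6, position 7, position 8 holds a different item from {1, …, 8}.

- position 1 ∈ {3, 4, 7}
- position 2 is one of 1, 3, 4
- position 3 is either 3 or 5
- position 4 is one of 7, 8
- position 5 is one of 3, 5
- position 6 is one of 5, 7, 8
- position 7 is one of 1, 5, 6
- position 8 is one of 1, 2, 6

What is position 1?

4

Among the 8 variables, 2 fits only position 8 (and all 8 values in {1, 2, 3, 4, 5, 6, 7, 8} must be used), so position 8 = 2.
Among the 7 still-open variables, 6 fits only position 7 (and all 7 values in {1, 3, 4, 5, 6, 7, 8} must be used), so position 7 = 6.
Among the 6 still-open variables, 1 fits only position 2 (and all 6 values in {1, 3, 4, 5, 7, 8} must be used), so position 2 = 1.
The 5 still-open variables draw from only 5 values {3, 4, 5, 7, 8}, so each is used; only position 1 can be 4, hence position 1 = 4.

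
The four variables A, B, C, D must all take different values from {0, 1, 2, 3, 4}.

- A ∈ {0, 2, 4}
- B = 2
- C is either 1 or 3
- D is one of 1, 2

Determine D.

1

B must be 2 (only option left). Eliminate 2 elsewhere: A, D.
So D = 1.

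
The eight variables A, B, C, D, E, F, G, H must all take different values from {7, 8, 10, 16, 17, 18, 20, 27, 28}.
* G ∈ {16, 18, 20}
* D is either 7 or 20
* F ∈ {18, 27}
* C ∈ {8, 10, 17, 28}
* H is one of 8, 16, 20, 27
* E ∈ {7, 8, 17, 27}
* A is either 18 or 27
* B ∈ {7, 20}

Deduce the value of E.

A and F between them cover only {18, 27} — a naked pair. Remove those values from E, G, H.
B and D share exactly the 2 values {7, 20}; by pigeonhole those values go to them, so strike 7, 20 from E, G, H.
G's domain is down to {16}, so G = 16. Eliminate 16 elsewhere: H.
H has just one choice, so H = 8. Strike 8 from C, E.
So E = 17.

17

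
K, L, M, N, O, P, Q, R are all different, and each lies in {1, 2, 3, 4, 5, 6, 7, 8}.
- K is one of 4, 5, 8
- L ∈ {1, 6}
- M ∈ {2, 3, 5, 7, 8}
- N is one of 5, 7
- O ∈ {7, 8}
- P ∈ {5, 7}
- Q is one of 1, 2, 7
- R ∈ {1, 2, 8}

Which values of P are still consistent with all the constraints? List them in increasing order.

5, 7

Among the 8 variables, 3 fits only M (and all 8 values in {1, 2, 3, 4, 5, 6, 7, 8} must be used), so M = 3.
The 7 still-open variables draw from only 7 values {1, 2, 4, 5, 6, 7, 8}, so each is used; only K can be 4, hence K = 4.
The 6 still-open variables draw from only 6 values {1, 2, 5, 6, 7, 8}, so each is used; only L can be 6, hence L = 6.
N and P between them cover only {5, 7} — a naked pair. Remove those values from O, Q.
O's domain is down to {8}, so O = 8. Eliminate 8 elsewhere: R.
No further eliminations apply; P can still be any of 5, 7.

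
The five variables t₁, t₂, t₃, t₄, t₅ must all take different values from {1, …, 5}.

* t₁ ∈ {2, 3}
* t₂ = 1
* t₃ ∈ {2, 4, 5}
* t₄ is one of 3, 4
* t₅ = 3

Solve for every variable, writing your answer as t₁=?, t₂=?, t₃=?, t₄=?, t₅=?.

t₁=2, t₂=1, t₃=5, t₄=4, t₅=3

t₂ must be 1 (only option left).
That leaves t₅ = 3. Eliminate 3 elsewhere: t₁, t₄.
t₁ must be 2 (only option left). Strike 2 from t₃.
That leaves t₄ = 4. Eliminate 4 elsewhere: t₃.
t₃'s domain is down to {5}, so t₃ = 5.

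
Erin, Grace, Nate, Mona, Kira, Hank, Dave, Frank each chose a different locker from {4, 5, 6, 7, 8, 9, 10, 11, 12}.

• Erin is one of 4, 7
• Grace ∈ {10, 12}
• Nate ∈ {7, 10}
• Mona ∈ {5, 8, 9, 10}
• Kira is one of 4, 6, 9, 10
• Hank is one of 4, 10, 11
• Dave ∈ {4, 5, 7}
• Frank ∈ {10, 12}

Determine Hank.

11

Grace and Frank share exactly the 2 values {10, 12}; by pigeonhole those values go to them, so strike 10, 12 from Nate, Mona, Kira, Hank.
Nate must be 7 (only option left). Eliminate 7 elsewhere: Erin, Dave.
That leaves Erin = 4. So Kira, Hank, Dave can't be 4.
So Hank = 11.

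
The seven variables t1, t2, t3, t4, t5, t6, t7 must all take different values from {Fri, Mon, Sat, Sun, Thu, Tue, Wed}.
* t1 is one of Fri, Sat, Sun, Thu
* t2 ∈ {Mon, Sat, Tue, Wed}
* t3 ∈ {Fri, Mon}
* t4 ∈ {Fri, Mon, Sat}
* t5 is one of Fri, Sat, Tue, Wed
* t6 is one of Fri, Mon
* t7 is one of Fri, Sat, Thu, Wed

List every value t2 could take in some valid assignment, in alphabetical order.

Tue, Wed

Among the 7 variables, Sun fits only t1 (and all 7 values in {Fri, Mon, Sat, Sun, Thu, Tue, Wed} must be used), so t1 = Sun.
Among the 6 still-open variables, Thu fits only t7 (and all 6 values in {Fri, Mon, Sat, Thu, Tue, Wed} must be used), so t7 = Thu.
t3 and t6 between them cover only {Fri, Mon} — a naked pair. Remove those values from t2, t4, t5.
t4 has just one choice, so t4 = Sat. Eliminate Sat elsewhere: t2, t5.
No further eliminations apply; t2 can still be any of Tue, Wed.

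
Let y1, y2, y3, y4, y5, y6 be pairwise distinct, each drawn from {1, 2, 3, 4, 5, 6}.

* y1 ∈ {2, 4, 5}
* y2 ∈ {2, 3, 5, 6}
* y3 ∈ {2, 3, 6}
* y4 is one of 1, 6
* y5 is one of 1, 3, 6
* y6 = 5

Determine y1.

4

y6 must be 5 (only option left). Eliminate 5 elsewhere: y1, y2.
The 5 still-open variables draw from only 5 values {1, 2, 3, 4, 6}, so each is used; only y1 can be 4, hence y1 = 4.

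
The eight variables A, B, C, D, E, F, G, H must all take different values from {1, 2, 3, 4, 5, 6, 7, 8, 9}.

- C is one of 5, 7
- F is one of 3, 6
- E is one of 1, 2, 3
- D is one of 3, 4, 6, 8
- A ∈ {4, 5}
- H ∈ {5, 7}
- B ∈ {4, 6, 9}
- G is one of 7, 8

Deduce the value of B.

9

C and H between them cover only {5, 7} — a naked pair. Remove those values from A, G.
That leaves A = 4. So B, D can't be 4.
That leaves G = 8. Remove 8 from D.
D and F share exactly the 2 values {3, 6}; by pigeonhole those values go to them, so strike 3, 6 from B, E.
So B = 9.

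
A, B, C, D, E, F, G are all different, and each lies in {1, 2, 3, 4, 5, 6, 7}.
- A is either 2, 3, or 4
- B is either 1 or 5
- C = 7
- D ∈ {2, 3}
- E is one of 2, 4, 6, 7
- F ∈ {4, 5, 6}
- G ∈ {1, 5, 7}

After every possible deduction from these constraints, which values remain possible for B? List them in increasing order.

C must be 7 (only option left). Eliminate 7 elsewhere: E, G.
B and G between them cover only {1, 5} — a naked pair. Remove those values from F.
No further eliminations apply; B can still be any of 1, 5.

1, 5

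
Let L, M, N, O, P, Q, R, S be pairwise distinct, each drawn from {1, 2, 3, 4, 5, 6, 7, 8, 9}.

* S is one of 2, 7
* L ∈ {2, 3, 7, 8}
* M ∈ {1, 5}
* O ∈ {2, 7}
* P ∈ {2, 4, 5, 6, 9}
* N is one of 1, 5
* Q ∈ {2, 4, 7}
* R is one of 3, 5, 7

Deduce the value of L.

M and N share exactly the 2 values {1, 5}; by pigeonhole those values go to them, so strike 1, 5 from P, R.
O and S share exactly the 2 values {2, 7}; by pigeonhole those values go to them, so strike 2, 7 from L, P, Q, R.
Q has just one choice, so Q = 4. Eliminate 4 elsewhere: P.
R has just one choice, so R = 3. Eliminate 3 elsewhere: L.
So L = 8.

8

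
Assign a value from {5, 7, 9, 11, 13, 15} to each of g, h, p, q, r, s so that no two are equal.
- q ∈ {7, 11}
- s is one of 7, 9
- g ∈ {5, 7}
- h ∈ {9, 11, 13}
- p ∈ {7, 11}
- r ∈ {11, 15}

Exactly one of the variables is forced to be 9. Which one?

Among the 6 variables, 5 fits only g (and all 6 values in {5, 7, 9, 11, 13, 15} must be used), so g = 5.
The 5 still-open variables draw from only 5 values {7, 9, 11, 13, 15}, so each is used; only h can be 13, hence h = 13.
Among the 4 still-open variables, 9 fits only s (and all 4 values in {7, 9, 11, 15} must be used), so s = 9.

s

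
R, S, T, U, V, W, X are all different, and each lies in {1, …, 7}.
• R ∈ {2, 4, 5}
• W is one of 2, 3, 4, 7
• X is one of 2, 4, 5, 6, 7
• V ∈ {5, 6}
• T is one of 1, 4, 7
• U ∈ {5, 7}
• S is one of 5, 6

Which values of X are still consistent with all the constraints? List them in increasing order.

2, 4

The 7 variables together cover exactly {1, 2, 3, 4, 5, 6, 7} — 7 values for 7 variables — and 1 appears only in T's list, so T = 1.
Among the 6 still-open variables, 3 fits only W (and all 6 values in {2, 3, 4, 5, 6, 7} must be used), so W = 3.
S and V between them cover only {5, 6} — a naked pair. Remove those values from R, U, X.
That leaves U = 7. Remove 7 from X.
No further eliminations apply; X can still be any of 2, 4.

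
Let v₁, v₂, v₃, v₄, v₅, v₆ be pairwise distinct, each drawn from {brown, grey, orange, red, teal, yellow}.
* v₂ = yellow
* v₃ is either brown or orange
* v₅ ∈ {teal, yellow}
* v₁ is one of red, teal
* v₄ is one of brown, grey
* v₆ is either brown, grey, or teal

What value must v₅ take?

v₂ has just one choice, so v₂ = yellow. So v₅ can't be yellow.
So v₅ = teal.

teal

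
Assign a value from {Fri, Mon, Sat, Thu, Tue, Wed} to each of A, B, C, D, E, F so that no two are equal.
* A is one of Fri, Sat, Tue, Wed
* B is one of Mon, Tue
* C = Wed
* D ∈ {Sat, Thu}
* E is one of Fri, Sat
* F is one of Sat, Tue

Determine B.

C's domain is down to {Wed}, so C = Wed. Remove Wed from A.
The 5 still-open variables together cover exactly {Fri, Mon, Sat, Thu, Tue} — 5 values for 5 variables — and Mon appears only in B's list, so B = Mon.

Mon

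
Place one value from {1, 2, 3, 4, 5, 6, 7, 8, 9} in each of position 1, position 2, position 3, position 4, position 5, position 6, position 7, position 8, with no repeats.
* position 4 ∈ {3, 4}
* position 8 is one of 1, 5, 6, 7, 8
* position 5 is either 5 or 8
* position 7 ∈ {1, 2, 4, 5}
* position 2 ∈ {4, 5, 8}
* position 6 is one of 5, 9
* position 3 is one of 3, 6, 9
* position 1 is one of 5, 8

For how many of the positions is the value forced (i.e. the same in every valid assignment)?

position 1 and position 5 between them cover only {5, 8} — a naked pair. Remove those values from position 2, position 6, position 7, position 8.
position 2 has just one choice, so position 2 = 4. Remove 4 from position 4, position 7.
position 4's domain is down to {3}, so position 4 = 3. So position 3 can't be 3.
position 6 has just one choice, so position 6 = 9. Eliminate 9 elsewhere: position 3.
position 3's domain is down to {6}, so position 3 = 6. Strike 6 from position 8.
Determined: position 2=4, position 3=6, position 4=3, position 6=9. The other positions each still have more than one consistent value. That makes 4.

4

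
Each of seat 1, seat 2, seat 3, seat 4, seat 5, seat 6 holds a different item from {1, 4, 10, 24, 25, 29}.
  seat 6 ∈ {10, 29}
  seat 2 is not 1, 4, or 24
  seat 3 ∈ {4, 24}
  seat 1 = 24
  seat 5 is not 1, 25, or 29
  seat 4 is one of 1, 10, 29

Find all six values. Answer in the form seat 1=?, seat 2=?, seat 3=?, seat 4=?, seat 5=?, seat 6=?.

seat 1=24, seat 2=25, seat 3=4, seat 4=1, seat 5=10, seat 6=29

seat 1's domain is down to {24}, so seat 1 = 24. Eliminate 24 elsewhere: seat 3, seat 5.
That leaves seat 3 = 4. Remove 4 from seat 5.
That leaves seat 5 = 10. Strike 10 from seat 2, seat 4, seat 6.
seat 6 must be 29 (only option left). So seat 2, seat 4 can't be 29.
seat 2 must be 25 (only option left).
seat 4 has just one choice, so seat 4 = 1.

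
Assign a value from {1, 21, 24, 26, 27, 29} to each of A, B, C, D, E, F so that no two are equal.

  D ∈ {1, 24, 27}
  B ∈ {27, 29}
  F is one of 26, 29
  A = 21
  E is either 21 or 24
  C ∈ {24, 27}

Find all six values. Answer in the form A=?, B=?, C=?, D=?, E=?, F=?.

A has just one choice, so A = 21. So E can't be 21.
E's domain is down to {24}, so E = 24. Eliminate 24 elsewhere: C, D.
That leaves C = 27. Remove 27 from B, D.
D's domain is down to {1}, so D = 1.
That leaves B = 29. Eliminate 29 elsewhere: F.
That leaves F = 26.

A=21, B=29, C=27, D=1, E=24, F=26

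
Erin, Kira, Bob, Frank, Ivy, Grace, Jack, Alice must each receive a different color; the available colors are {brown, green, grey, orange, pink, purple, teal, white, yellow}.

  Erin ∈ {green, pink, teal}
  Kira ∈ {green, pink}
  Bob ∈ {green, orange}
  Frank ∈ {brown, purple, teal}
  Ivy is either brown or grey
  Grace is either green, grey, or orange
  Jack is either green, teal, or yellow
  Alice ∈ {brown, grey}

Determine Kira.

pink

The 8 variables draw from only 8 values {brown, green, grey, orange, pink, purple, teal, yellow}, so each is used; only Frank can be purple, hence Frank = purple.
The 7 still-open variables draw from only 7 values {brown, green, grey, orange, pink, teal, yellow}, so each is used; only Jack can be yellow, hence Jack = yellow.
Among the 6 still-open variables, teal fits only Erin (and all 6 values in {brown, green, grey, orange, pink, teal} must be used), so Erin = teal.
The 5 still-open variables together cover exactly {brown, green, grey, orange, pink} — 5 values for 5 variables — and pink appears only in Kira's list, so Kira = pink.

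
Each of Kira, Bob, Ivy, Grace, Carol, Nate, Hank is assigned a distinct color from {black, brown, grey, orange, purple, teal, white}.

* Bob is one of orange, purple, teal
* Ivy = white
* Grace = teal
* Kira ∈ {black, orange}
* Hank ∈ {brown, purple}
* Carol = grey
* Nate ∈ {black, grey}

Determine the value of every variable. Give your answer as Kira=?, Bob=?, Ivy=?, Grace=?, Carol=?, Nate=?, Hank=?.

Kira=orange, Bob=purple, Ivy=white, Grace=teal, Carol=grey, Nate=black, Hank=brown

Ivy has just one choice, so Ivy = white.
Grace must be teal (only option left). Strike teal from Bob.
That leaves Carol = grey. Eliminate grey elsewhere: Nate.
That leaves Nate = black. Eliminate black elsewhere: Kira.
Kira must be orange (only option left). So Bob can't be orange.
That leaves Bob = purple. Remove purple from Hank.
Hank must be brown (only option left).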